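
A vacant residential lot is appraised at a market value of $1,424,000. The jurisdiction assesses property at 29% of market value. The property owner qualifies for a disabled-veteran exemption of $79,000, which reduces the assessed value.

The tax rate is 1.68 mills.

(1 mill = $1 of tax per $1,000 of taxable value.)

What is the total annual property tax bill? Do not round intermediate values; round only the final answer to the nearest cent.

$561.05

Assessed value = $1,424,000 × 0.29 = $412,960
Taxable value = $412,960 − $79,000 = $333,960
Tax = $333,960 × 0.00168 = $561.0528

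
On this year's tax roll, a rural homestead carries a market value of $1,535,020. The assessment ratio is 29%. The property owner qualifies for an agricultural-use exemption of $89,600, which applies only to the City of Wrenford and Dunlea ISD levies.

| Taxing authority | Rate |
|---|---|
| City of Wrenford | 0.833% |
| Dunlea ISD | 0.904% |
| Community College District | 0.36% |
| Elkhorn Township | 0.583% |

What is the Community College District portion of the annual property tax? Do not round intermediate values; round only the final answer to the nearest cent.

Assessed value = $1,535,020 × 0.29 = $445,155.8
Community College District taxable value = $445,155.8 (exemption does not apply)
Community College District levy = $445,155.8 × 0.0036 = $1,602.56088

$1,602.56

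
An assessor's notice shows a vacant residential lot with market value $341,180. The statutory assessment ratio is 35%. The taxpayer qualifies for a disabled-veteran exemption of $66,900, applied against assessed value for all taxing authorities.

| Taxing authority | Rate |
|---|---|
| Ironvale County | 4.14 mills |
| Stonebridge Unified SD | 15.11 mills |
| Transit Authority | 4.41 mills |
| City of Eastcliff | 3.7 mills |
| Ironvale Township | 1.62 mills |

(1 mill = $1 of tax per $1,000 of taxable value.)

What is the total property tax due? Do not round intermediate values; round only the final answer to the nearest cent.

Assessed value = $341,180 × 0.35 = $119,413
Taxable value = $119,413 − $66,900 = $52,513
Ironvale County: $52,513 × 0.00414 = $217.40382
Stonebridge Unified SD: $52,513 × 0.01511 = $793.47143
Transit Authority: $52,513 × 0.00441 = $231.58233
City of Eastcliff: $52,513 × 0.0037 = $194.2981
Ironvale Township: $52,513 × 0.00162 = $85.07106
Total = $217.40382 + $793.47143 + $231.58233 + $194.2981 + $85.07106 = $1,521.82674

$1,521.83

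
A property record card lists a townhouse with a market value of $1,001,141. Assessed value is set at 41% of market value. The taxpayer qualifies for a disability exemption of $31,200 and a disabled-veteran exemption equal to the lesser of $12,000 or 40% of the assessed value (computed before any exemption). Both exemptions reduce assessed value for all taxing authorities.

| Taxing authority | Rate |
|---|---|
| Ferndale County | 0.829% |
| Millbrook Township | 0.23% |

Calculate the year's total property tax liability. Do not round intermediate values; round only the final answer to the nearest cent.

Assessed value = $1,001,141 × 0.41 = $410,467.81
Disabled-veteran exemption = min($12,000, 40% × $410,467.81) = min($12,000, $164,187.124) = $12,000 (dollar cap binds)
Taxable value = $410,467.81 − $31,200 − $12,000 = $367,267.81
Ferndale County: $367,267.81 × 0.00829 = $3,044.6501449
Millbrook Township: $367,267.81 × 0.0023 = $844.715963
Total = $3,889.3661079

$3,889.37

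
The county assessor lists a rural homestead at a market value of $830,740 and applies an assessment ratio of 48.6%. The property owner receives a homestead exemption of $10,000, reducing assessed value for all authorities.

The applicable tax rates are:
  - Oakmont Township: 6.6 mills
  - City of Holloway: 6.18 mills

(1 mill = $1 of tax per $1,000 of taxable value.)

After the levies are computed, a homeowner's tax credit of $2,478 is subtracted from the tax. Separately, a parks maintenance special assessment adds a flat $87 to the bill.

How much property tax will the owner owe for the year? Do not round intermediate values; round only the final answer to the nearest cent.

Assessed value = $830,740 × 0.486 = $403,739.64
Taxable value = $403,739.64 − $10,000 = $393,739.64
Oakmont Township: $393,739.64 × 0.0066 = $2,598.681624
City of Holloway: $393,739.64 × 0.00618 = $2,433.3109752
Levies subtotal = $5,031.9925992
After credit = $5,031.9925992 − $2,478 = $2,553.9925992
Total = $2,553.9925992 + $87 = $2,640.9925992

$2,640.99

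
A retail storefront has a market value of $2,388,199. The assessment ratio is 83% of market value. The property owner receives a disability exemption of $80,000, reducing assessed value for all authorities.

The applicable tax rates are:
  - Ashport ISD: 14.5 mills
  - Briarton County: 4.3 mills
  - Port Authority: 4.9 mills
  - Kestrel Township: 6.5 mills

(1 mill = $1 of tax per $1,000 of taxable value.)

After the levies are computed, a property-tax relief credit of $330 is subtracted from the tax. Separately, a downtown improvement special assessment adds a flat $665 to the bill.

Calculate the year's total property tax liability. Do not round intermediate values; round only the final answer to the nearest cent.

Assessed value = $2,388,199 × 0.83 = $1,982,205.17
Taxable value = $1,982,205.17 − $80,000 = $1,902,205.17
Ashport ISD: $1,902,205.17 × 0.0145 = $27,581.974965
Briarton County: $1,902,205.17 × 0.0043 = $8,179.482231
Port Authority: $1,902,205.17 × 0.0049 = $9,320.805333
Kestrel Township: $1,902,205.17 × 0.0065 = $12,364.333605
Levies subtotal = $57,446.596134
After credit = $57,446.596134 − $330 = $57,116.596134
Total = $57,116.596134 + $665 = $57,781.596134

$57,781.60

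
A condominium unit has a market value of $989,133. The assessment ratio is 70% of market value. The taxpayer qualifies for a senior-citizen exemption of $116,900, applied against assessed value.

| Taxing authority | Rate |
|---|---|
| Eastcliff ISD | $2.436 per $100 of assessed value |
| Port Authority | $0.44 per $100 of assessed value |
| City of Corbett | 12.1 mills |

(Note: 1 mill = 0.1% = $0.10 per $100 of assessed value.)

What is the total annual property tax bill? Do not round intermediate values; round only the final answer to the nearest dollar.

$23,515

Assessed value = $989,133 × 0.7 = $692,393.1
Taxable value = $692,393.1 − $116,900 = $575,493.1
Eastcliff ISD: $575,493.1 × 0.02436 = $14,019.011916
Port Authority: $575,493.1 × 0.0044 = $2,532.16964
City of Corbett: $575,493.1 × 0.0121 = $6,963.46651
Total = $23,514.648066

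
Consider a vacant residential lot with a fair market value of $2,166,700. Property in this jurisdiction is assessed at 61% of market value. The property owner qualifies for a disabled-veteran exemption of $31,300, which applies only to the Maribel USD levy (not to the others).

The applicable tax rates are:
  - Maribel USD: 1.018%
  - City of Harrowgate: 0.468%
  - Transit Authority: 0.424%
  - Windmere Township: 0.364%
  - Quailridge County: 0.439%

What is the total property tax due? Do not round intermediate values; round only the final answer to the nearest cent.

Assessed value = $2,166,700 × 0.61 = $1,321,687
Maribel USD: ($1,321,687 − $31,300) × 0.01018 = $1,290,387 × 0.01018 = $13,136.13966
City of Harrowgate: $1,321,687 × 0.00468 = $6,185.49516
Transit Authority: $1,321,687 × 0.00424 = $5,603.95288
Windmere Township: $1,321,687 × 0.00364 = $4,810.94068
Quailridge County: $1,321,687 × 0.00439 = $5,802.20593
Total = $35,538.73431

$35,538.73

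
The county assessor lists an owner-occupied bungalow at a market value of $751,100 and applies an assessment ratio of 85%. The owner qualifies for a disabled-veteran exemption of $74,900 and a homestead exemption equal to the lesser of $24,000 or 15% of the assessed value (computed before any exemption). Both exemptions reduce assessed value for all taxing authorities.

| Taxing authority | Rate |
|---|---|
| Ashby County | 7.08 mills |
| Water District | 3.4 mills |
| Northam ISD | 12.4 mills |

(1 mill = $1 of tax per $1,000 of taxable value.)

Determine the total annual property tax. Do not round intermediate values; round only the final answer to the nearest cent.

$12,344.56

Assessed value = $751,100 × 0.85 = $638,435
Homestead exemption = min($24,000, 15% × $638,435) = min($24,000, $95,765.25) = $24,000 (dollar cap binds)
Taxable value = $638,435 − $74,900 − $24,000 = $539,535
Ashby County: $539,535 × 0.00708 = $3,819.9078
Water District: $539,535 × 0.0034 = $1,834.419
Northam ISD: $539,535 × 0.0124 = $6,690.234
Total = $12,344.5608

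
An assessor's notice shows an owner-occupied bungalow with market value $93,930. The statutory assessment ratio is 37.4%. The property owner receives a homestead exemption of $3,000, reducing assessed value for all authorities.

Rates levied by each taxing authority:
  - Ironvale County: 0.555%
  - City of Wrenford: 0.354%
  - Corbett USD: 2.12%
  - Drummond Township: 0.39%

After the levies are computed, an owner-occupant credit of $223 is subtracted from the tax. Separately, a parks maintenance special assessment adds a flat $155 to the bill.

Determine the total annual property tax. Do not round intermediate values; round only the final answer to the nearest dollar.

Assessed value = $93,930 × 0.374 = $35,129.82
Taxable value = $35,129.82 − $3,000 = $32,129.82
Ironvale County: $32,129.82 × 0.00555 = $178.320501
City of Wrenford: $32,129.82 × 0.00354 = $113.7395628
Corbett USD: $32,129.82 × 0.0212 = $681.152184
Drummond Township: $32,129.82 × 0.0039 = $125.306298
Levies subtotal = $1,098.5185458
After credit = $1,098.5185458 − $223 = $875.5185458
Total = $875.5185458 + $155 = $1,030.5185458

$1,031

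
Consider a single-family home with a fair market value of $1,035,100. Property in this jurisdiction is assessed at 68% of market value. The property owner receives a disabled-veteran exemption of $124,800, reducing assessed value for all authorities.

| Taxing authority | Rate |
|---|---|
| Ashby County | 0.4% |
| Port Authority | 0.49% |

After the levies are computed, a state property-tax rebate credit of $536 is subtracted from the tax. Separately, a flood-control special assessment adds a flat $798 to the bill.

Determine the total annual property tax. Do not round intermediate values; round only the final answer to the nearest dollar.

$5,416

Assessed value = $1,035,100 × 0.68 = $703,868
Taxable value = $703,868 − $124,800 = $579,068
Ashby County: $579,068 × 0.004 = $2,316.272
Port Authority: $579,068 × 0.0049 = $2,837.4332
Levies subtotal = $5,153.7052
After credit = $5,153.7052 − $536 = $4,617.7052
Total = $4,617.7052 + $798 = $5,415.7052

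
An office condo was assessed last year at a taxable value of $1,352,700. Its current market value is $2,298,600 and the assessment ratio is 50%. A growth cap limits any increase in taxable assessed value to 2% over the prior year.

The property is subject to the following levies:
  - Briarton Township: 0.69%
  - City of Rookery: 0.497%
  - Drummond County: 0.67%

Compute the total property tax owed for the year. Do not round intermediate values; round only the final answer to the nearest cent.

Uncapped assessed value = $2,298,600 × 0.5 = $1,149,300
Cap limit = $1,352,700 × 1.02 = $1,379,754
Taxable assessed value = min($1,149,300, $1,379,754) = $1,149,300 (cap does not bind)
Briarton Township: $1,149,300 × 0.0069 = $7,930.17
City of Rookery: $1,149,300 × 0.00497 = $5,712.021
Drummond County: $1,149,300 × 0.0067 = $7,700.31
Total = $21,342.501

$21,342.50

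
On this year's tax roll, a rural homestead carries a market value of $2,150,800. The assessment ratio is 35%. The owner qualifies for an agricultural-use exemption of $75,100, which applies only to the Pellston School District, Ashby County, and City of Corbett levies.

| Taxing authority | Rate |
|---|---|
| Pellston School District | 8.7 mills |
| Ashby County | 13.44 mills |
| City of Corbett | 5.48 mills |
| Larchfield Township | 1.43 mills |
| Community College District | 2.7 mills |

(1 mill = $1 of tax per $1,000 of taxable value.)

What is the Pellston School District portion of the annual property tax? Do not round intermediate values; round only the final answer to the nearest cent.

$5,895.82

Assessed value = $2,150,800 × 0.35 = $752,780
Pellston School District taxable value = $752,780 − $75,100 = $677,680
Pellston School District levy = $677,680 × 0.0087 = $5,895.816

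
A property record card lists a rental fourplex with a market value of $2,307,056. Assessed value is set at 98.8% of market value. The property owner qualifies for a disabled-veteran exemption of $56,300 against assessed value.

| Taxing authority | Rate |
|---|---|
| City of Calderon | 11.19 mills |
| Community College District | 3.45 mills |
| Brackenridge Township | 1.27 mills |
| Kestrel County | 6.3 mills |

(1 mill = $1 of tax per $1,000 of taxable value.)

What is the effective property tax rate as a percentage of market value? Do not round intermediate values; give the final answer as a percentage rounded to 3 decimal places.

Assessed value = $2,307,056 × 0.988 = $2,279,371.328
Taxable value = $2,279,371.328 − $56,300 = $2,223,071.328
City of Calderon: $2,223,071.328 × 0.01119 = $24,876.16816032
Community College District: $2,223,071.328 × 0.00345 = $7,669.5960816
Brackenridge Township: $2,223,071.328 × 0.00127 = $2,823.30058656
Kestrel County: $2,223,071.328 × 0.0063 = $14,005.3493664
Total tax = $49,374.41419488
Effective rate = $49,374.41419488 ÷ $2,307,056 = 2.140% of market value

2.140%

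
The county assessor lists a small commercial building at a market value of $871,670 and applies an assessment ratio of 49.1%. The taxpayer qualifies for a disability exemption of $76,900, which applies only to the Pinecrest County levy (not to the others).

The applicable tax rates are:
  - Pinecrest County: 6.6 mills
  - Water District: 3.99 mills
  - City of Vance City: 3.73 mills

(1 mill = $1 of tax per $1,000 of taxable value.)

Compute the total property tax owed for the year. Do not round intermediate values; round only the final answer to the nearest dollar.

$5,621

Assessed value = $871,670 × 0.491 = $427,989.97
Pinecrest County: ($427,989.97 − $76,900) × 0.0066 = $351,089.97 × 0.0066 = $2,317.193802
Water District: $427,989.97 × 0.00399 = $1,707.6799803
City of Vance City: $427,989.97 × 0.00373 = $1,596.4025881
Total = $5,621.2763704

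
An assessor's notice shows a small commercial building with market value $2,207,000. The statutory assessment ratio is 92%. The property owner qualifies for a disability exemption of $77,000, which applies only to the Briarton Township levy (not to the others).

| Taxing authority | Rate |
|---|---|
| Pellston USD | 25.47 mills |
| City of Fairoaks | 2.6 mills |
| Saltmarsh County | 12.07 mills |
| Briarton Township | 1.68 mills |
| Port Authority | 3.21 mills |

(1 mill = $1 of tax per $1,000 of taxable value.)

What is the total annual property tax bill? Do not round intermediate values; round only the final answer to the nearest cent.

Assessed value = $2,207,000 × 0.92 = $2,030,440
Pellston USD: $2,030,440 × 0.02547 = $51,715.3068
City of Fairoaks: $2,030,440 × 0.0026 = $5,279.144
Saltmarsh County: $2,030,440 × 0.01207 = $24,507.4108
Briarton Township: ($2,030,440 − $77,000) × 0.00168 = $1,953,440 × 0.00168 = $3,281.7792
Port Authority: $2,030,440 × 0.00321 = $6,517.7124
Total = $91,301.3532

$91,301.35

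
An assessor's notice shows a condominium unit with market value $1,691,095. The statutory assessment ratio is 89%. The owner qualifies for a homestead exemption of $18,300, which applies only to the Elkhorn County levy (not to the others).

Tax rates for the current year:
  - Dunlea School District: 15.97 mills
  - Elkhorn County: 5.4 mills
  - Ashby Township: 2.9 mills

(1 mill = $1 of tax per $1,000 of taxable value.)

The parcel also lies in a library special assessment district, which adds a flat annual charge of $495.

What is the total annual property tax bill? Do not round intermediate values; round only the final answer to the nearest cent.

Assessed value = $1,691,095 × 0.89 = $1,505,074.55
Dunlea School District: $1,505,074.55 × 0.01597 = $24,036.0405635
Elkhorn County: ($1,505,074.55 − $18,300) × 0.0054 = $1,486,774.55 × 0.0054 = $8,028.58257
Ashby Township: $1,505,074.55 × 0.0029 = $4,364.716195
Levies subtotal = $36,429.3393285
Total = $36,429.3393285 + $495 = $36,924.3393285

$36,924.34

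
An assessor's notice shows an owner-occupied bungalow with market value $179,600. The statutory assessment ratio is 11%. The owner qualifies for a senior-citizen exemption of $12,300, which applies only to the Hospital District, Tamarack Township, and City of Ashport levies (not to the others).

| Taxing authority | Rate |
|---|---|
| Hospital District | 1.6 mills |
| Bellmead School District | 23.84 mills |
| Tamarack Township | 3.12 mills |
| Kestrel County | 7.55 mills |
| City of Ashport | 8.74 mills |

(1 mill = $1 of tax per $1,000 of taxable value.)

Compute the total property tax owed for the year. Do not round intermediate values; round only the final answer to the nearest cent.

Assessed value = $179,600 × 0.11 = $19,756
Hospital District: ($19,756 − $12,300) × 0.0016 = $7,456 × 0.0016 = $11.9296
Bellmead School District: $19,756 × 0.02384 = $470.98304
Tamarack Township: ($19,756 − $12,300) × 0.00312 = $7,456 × 0.00312 = $23.26272
Kestrel County: $19,756 × 0.00755 = $149.1578
City of Ashport: ($19,756 − $12,300) × 0.00874 = $7,456 × 0.00874 = $65.16544
Total = $720.4986

$720.50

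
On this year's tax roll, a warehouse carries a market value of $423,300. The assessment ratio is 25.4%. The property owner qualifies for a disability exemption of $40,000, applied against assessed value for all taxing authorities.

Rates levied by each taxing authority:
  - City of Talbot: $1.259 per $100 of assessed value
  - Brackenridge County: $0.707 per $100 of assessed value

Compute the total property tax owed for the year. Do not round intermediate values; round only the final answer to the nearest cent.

Assessed value = $423,300 × 0.254 = $107,518.2
Taxable value = $107,518.2 − $40,000 = $67,518.2
City of Talbot: $67,518.2 × 0.01259 = $850.054138
Brackenridge County: $67,518.2 × 0.00707 = $477.353674
Total = $850.054138 + $477.353674 = $1,327.407812

$1,327.41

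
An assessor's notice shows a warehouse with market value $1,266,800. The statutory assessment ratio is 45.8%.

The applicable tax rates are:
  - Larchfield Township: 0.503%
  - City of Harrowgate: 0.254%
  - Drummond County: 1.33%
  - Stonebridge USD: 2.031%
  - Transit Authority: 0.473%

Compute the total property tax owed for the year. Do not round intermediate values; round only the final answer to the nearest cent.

$26,636.72

Assessed value = $1,266,800 × 0.458 = $580,194.4
Larchfield Township: $580,194.4 × 0.00503 = $2,918.377832
City of Harrowgate: $580,194.4 × 0.00254 = $1,473.693776
Drummond County: $580,194.4 × 0.0133 = $7,716.58552
Stonebridge USD: $580,194.4 × 0.02031 = $11,783.748264
Transit Authority: $580,194.4 × 0.00473 = $2,744.319512
Total = $2,918.377832 + $1,473.693776 + $7,716.58552 + $11,783.748264 + $2,744.319512 = $26,636.724904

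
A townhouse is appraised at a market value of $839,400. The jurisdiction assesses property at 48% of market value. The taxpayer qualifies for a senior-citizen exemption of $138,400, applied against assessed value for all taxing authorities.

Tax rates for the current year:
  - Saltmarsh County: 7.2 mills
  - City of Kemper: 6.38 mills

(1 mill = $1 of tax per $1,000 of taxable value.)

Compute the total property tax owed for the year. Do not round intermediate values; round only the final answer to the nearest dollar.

$3,592

Assessed value = $839,400 × 0.48 = $402,912
Taxable value = $402,912 − $138,400 = $264,512
Saltmarsh County: $264,512 × 0.0072 = $1,904.4864
City of Kemper: $264,512 × 0.00638 = $1,687.58656
Total = $1,904.4864 + $1,687.58656 = $3,592.07296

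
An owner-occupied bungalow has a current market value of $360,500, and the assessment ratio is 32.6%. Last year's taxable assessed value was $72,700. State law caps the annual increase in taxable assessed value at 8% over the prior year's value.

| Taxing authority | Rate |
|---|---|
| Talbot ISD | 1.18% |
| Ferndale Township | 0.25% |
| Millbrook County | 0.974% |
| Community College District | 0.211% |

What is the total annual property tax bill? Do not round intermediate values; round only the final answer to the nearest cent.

$2,053.19

Uncapped assessed value = $360,500 × 0.326 = $117,523
Cap limit = $72,700 × 1.08 = $78,516
Taxable assessed value = min($117,523, $78,516) = $78,516 (cap binds)
Talbot ISD: $78,516 × 0.0118 = $926.4888
Ferndale Township: $78,516 × 0.0025 = $196.29
Millbrook County: $78,516 × 0.00974 = $764.74584
Community College District: $78,516 × 0.00211 = $165.66876
Total = $2,053.1934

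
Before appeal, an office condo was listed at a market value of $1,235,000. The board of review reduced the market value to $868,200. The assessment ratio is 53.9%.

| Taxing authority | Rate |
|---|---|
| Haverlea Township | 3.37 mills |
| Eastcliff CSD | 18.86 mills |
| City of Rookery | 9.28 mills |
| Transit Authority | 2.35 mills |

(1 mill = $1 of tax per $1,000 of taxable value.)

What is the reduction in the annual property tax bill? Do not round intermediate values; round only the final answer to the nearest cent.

$6,694.30

Old assessed value = $1,235,000 × 0.539 = $665,665
New assessed value = $868,200 × 0.539 = $467,959.8
Combined rate = 0.00337 + 0.01886 + 0.00928 + 0.00235 = 0.03386
Old tax = $665,665 × 0.03386 = $22,539.4169
New tax = $467,959.8 × 0.03386 = $15,845.118828
Reduction = $22,539.4169 − $15,845.118828 = $6,694.298072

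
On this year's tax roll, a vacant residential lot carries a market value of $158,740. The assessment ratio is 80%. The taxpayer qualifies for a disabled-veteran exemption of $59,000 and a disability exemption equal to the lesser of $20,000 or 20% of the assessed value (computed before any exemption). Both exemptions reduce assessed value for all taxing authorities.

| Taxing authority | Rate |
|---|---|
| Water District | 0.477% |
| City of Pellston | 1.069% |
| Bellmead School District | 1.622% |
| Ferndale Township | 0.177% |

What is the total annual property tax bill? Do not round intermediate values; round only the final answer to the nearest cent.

Assessed value = $158,740 × 0.8 = $126,992
Disability exemption = min($20,000, 20% × $126,992) = min($20,000, $25,398.4) = $20,000 (dollar cap binds)
Taxable value = $126,992 − $59,000 − $20,000 = $47,992
Water District: $47,992 × 0.00477 = $228.92184
City of Pellston: $47,992 × 0.01069 = $513.03448
Bellmead School District: $47,992 × 0.01622 = $778.43024
Ferndale Township: $47,992 × 0.00177 = $84.94584
Total = $1,605.3324

$1,605.33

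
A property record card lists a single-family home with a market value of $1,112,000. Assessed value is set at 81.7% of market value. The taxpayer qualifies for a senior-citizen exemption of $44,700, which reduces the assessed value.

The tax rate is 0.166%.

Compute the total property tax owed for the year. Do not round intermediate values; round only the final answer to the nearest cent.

$1,433.91

Assessed value = $1,112,000 × 0.817 = $908,504
Taxable value = $908,504 − $44,700 = $863,804
Tax = $863,804 × 0.00166 = $1,433.91464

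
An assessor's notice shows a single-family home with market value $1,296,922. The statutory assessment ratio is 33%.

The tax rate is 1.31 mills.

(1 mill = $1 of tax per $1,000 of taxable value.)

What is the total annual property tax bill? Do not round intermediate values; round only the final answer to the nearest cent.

$560.66

Assessed value = $1,296,922 × 0.33 = $427,984.26
Tax = $427,984.26 × 0.00131 = $560.6593806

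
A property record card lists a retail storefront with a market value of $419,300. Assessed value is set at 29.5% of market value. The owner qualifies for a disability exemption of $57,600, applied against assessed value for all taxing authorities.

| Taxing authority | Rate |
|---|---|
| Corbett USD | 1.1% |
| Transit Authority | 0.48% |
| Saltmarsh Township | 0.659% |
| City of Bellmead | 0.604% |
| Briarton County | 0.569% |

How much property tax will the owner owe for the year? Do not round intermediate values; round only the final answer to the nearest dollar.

Assessed value = $419,300 × 0.295 = $123,693.5
Taxable value = $123,693.5 − $57,600 = $66,093.5
Corbett USD: $66,093.5 × 0.011 = $727.0285
Transit Authority: $66,093.5 × 0.0048 = $317.2488
Saltmarsh Township: $66,093.5 × 0.00659 = $435.556165
City of Bellmead: $66,093.5 × 0.00604 = $399.20474
Briarton County: $66,093.5 × 0.00569 = $376.072015
Total = $727.0285 + $317.2488 + $435.556165 + $399.20474 + $376.072015 = $2,255.11022

$2,255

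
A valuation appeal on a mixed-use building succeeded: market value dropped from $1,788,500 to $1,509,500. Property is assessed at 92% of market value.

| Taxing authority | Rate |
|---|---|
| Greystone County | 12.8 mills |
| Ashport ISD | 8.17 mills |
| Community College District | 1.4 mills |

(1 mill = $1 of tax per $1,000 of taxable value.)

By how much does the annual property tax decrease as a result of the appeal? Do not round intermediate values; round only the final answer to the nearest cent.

Old assessed value = $1,788,500 × 0.92 = $1,645,420
New assessed value = $1,509,500 × 0.92 = $1,388,740
Combined rate = 0.0128 + 0.00817 + 0.0014 = 0.02237
Old tax = $1,645,420 × 0.02237 = $36,808.0454
New tax = $1,388,740 × 0.02237 = $31,066.1138
Reduction = $36,808.0454 − $31,066.1138 = $5,741.9316

$5,741.93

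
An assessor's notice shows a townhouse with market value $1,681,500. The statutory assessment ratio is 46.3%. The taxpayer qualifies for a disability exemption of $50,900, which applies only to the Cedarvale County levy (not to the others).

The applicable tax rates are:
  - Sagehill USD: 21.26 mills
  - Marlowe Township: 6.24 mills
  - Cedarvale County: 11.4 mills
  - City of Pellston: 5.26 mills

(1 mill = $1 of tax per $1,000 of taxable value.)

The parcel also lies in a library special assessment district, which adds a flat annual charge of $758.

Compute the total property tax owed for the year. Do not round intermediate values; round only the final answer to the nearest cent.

Assessed value = $1,681,500 × 0.463 = $778,534.5
Sagehill USD: $778,534.5 × 0.02126 = $16,551.64347
Marlowe Township: $778,534.5 × 0.00624 = $4,858.05528
Cedarvale County: ($778,534.5 − $50,900) × 0.0114 = $727,634.5 × 0.0114 = $8,295.0333
City of Pellston: $778,534.5 × 0.00526 = $4,095.09147
Levies subtotal = $33,799.82352
Total = $33,799.82352 + $758 = $34,557.82352

$34,557.82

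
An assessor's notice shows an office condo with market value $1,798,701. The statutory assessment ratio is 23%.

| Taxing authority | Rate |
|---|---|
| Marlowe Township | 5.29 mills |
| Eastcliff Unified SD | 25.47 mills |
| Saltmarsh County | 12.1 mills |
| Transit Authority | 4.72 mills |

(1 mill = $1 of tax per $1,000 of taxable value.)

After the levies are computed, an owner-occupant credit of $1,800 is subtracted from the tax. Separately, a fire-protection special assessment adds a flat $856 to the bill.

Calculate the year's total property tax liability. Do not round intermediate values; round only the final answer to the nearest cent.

Assessed value = $1,798,701 × 0.23 = $413,701.23
Marlowe Township: $413,701.23 × 0.00529 = $2,188.4795067
Eastcliff Unified SD: $413,701.23 × 0.02547 = $10,536.9703281
Saltmarsh County: $413,701.23 × 0.0121 = $5,005.784883
Transit Authority: $413,701.23 × 0.00472 = $1,952.6698056
Levies subtotal = $19,683.9045234
After credit = $19,683.9045234 − $1,800 = $17,883.9045234
Total = $17,883.9045234 + $856 = $18,739.9045234

$18,739.90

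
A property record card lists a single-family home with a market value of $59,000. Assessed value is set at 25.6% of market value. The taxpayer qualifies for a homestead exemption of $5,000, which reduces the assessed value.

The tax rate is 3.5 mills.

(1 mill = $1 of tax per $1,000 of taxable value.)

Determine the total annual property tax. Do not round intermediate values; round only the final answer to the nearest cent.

$35.36

Assessed value = $59,000 × 0.256 = $15,104
Taxable value = $15,104 − $5,000 = $10,104
Tax = $10,104 × 0.0035 = $35.364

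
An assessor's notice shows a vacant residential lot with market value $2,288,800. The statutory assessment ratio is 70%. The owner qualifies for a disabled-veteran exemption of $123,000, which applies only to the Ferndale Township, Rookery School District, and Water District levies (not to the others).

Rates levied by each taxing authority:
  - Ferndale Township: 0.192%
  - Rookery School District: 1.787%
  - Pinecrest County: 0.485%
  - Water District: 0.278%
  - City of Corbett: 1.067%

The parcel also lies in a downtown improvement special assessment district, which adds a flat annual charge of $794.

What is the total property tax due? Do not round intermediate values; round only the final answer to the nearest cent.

Assessed value = $2,288,800 × 0.7 = $1,602,160
Ferndale Township: ($1,602,160 − $123,000) × 0.00192 = $1,479,160 × 0.00192 = $2,839.9872
Rookery School District: ($1,602,160 − $123,000) × 0.01787 = $1,479,160 × 0.01787 = $26,432.5892
Pinecrest County: $1,602,160 × 0.00485 = $7,770.476
Water District: ($1,602,160 − $123,000) × 0.00278 = $1,479,160 × 0.00278 = $4,112.0648
City of Corbett: $1,602,160 × 0.01067 = $17,095.0472
Levies subtotal = $58,250.1644
Total = $58,250.1644 + $794 = $59,044.1644

$59,044.16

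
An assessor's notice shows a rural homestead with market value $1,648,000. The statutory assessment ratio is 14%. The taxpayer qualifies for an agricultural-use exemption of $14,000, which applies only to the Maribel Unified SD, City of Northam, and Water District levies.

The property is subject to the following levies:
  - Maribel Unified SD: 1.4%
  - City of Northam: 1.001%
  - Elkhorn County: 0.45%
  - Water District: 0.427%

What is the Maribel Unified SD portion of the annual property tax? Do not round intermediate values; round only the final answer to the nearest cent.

$3,034.08

Assessed value = $1,648,000 × 0.14 = $230,720
Maribel Unified SD taxable value = $230,720 − $14,000 = $216,720
Maribel Unified SD levy = $216,720 × 0.014 = $3,034.08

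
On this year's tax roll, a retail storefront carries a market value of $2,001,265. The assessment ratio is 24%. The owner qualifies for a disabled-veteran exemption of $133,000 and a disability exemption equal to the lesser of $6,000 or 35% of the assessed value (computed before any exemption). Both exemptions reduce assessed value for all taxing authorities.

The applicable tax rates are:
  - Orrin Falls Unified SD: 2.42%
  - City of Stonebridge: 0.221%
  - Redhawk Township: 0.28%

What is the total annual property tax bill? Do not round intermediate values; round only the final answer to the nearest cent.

$9,969.48

Assessed value = $2,001,265 × 0.24 = $480,303.6
Disability exemption = min($6,000, 35% × $480,303.6) = min($6,000, $168,106.26) = $6,000 (dollar cap binds)
Taxable value = $480,303.6 − $133,000 − $6,000 = $341,303.6
Orrin Falls Unified SD: $341,303.6 × 0.0242 = $8,259.54712
City of Stonebridge: $341,303.6 × 0.00221 = $754.280956
Redhawk Township: $341,303.6 × 0.0028 = $955.65008
Total = $9,969.478156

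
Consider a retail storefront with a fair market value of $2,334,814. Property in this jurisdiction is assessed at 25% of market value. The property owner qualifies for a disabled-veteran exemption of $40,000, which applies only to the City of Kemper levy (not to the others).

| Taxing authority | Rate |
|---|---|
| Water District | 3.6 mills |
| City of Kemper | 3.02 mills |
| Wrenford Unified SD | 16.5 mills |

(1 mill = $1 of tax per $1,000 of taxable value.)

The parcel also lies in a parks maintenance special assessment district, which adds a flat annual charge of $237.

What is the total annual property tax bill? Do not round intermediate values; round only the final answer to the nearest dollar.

$13,611

Assessed value = $2,334,814 × 0.25 = $583,703.5
Water District: $583,703.5 × 0.0036 = $2,101.3326
City of Kemper: ($583,703.5 − $40,000) × 0.00302 = $543,703.5 × 0.00302 = $1,641.98457
Wrenford Unified SD: $583,703.5 × 0.0165 = $9,631.10775
Levies subtotal = $13,374.42492
Total = $13,374.42492 + $237 = $13,611.42492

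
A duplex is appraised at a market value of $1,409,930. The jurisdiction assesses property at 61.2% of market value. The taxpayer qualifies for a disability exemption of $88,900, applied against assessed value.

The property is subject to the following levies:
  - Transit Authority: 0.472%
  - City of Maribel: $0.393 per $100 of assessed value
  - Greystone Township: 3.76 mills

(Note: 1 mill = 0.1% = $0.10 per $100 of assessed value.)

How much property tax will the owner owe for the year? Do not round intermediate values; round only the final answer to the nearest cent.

Assessed value = $1,409,930 × 0.612 = $862,877.16
Taxable value = $862,877.16 − $88,900 = $773,977.16
Transit Authority: $773,977.16 × 0.00472 = $3,653.1721952
City of Maribel: $773,977.16 × 0.00393 = $3,041.7302388
Greystone Township: $773,977.16 × 0.00376 = $2,910.1541216
Total = $9,605.0565556

$9,605.06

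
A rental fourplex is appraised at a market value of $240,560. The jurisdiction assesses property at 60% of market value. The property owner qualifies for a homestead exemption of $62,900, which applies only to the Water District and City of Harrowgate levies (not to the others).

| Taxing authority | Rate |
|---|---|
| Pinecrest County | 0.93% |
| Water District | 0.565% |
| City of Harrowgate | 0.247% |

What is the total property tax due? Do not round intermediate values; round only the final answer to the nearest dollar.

$2,004

Assessed value = $240,560 × 0.6 = $144,336
Pinecrest County: $144,336 × 0.0093 = $1,342.3248
Water District: ($144,336 − $62,900) × 0.00565 = $81,436 × 0.00565 = $460.1134
City of Harrowgate: ($144,336 − $62,900) × 0.00247 = $81,436 × 0.00247 = $201.14692
Total = $2,003.58512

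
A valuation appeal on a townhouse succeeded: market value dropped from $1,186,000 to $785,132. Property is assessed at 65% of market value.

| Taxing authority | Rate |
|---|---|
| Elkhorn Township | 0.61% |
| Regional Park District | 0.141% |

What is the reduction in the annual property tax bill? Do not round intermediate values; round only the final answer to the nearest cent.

Old assessed value = $1,186,000 × 0.65 = $770,900
New assessed value = $785,132 × 0.65 = $510,335.8
Combined rate = 0.0061 + 0.00141 = 0.00751
Old tax = $770,900 × 0.00751 = $5,789.459
New tax = $510,335.8 × 0.00751 = $3,832.621858
Reduction = $5,789.459 − $3,832.621858 = $1,956.837142

$1,956.84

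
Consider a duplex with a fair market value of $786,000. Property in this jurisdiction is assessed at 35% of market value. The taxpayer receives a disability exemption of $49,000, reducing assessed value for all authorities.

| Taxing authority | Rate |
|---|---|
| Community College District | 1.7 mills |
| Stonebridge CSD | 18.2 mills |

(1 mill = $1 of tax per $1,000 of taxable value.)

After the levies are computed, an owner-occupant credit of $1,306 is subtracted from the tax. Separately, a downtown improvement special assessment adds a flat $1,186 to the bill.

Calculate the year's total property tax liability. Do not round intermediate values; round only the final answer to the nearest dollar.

$4,379

Assessed value = $786,000 × 0.35 = $275,100
Taxable value = $275,100 − $49,000 = $226,100
Community College District: $226,100 × 0.0017 = $384.37
Stonebridge CSD: $226,100 × 0.0182 = $4,115.02
Levies subtotal = $4,499.39
After credit = $4,499.39 − $1,306 = $3,193.39
Total = $3,193.39 + $1,186 = $4,379.39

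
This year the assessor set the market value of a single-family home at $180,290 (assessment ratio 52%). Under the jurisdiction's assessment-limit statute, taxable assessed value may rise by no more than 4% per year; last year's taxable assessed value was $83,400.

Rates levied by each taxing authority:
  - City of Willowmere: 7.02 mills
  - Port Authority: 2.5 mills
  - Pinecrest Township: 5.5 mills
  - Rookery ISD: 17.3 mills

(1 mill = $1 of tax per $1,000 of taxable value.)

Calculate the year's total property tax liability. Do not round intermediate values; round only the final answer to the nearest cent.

Uncapped assessed value = $180,290 × 0.52 = $93,750.8
Cap limit = $83,400 × 1.04 = $86,736
Taxable assessed value = min($93,750.8, $86,736) = $86,736 (cap binds)
City of Willowmere: $86,736 × 0.00702 = $608.88672
Port Authority: $86,736 × 0.0025 = $216.84
Pinecrest Township: $86,736 × 0.0055 = $477.048
Rookery ISD: $86,736 × 0.0173 = $1,500.5328
Total = $2,803.30752

$2,803.31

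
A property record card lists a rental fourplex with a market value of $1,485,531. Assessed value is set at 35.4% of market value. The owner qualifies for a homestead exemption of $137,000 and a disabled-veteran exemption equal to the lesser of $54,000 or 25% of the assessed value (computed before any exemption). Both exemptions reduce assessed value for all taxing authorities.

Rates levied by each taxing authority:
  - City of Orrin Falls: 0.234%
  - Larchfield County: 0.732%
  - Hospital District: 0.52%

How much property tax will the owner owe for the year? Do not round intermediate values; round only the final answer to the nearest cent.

$4,976.29

Assessed value = $1,485,531 × 0.354 = $525,877.974
Disabled-veteran exemption = min($54,000, 25% × $525,877.974) = min($54,000, $131,469.4935) = $54,000 (dollar cap binds)
Taxable value = $525,877.974 − $137,000 − $54,000 = $334,877.974
City of Orrin Falls: $334,877.974 × 0.00234 = $783.61445916
Larchfield County: $334,877.974 × 0.00732 = $2,451.30676968
Hospital District: $334,877.974 × 0.0052 = $1,741.3654648
Total = $4,976.28669364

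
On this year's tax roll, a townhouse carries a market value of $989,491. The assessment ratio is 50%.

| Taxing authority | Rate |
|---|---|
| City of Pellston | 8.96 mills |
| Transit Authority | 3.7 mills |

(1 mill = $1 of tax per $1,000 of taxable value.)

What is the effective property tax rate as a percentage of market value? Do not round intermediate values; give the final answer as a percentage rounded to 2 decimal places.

0.63%

Assessed value = $989,491 × 0.5 = $494,745.5
City of Pellston: $494,745.5 × 0.00896 = $4,432.91968
Transit Authority: $494,745.5 × 0.0037 = $1,830.55835
Total tax = $6,263.47803
Effective rate = $6,263.47803 ÷ $989,491 = 0.63% of market value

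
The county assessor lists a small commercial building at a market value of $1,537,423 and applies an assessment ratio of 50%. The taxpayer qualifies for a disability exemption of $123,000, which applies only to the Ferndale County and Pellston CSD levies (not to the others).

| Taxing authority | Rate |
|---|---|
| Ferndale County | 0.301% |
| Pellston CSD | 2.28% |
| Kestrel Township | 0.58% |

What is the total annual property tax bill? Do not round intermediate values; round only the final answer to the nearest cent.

Assessed value = $1,537,423 × 0.5 = $768,711.5
Ferndale County: ($768,711.5 − $123,000) × 0.00301 = $645,711.5 × 0.00301 = $1,943.591615
Pellston CSD: ($768,711.5 − $123,000) × 0.0228 = $645,711.5 × 0.0228 = $14,722.2222
Kestrel Township: $768,711.5 × 0.0058 = $4,458.5267
Total = $21,124.340515

$21,124.34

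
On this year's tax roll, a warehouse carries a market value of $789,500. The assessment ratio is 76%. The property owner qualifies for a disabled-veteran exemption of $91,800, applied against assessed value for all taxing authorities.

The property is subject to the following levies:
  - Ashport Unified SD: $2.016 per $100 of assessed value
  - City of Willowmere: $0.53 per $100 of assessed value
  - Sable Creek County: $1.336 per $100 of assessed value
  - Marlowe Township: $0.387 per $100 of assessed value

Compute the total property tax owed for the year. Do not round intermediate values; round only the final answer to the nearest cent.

$21,695.91

Assessed value = $789,500 × 0.76 = $600,020
Taxable value = $600,020 − $91,800 = $508,220
Ashport Unified SD: $508,220 × 0.02016 = $10,245.7152
City of Willowmere: $508,220 × 0.0053 = $2,693.566
Sable Creek County: $508,220 × 0.01336 = $6,789.8192
Marlowe Township: $508,220 × 0.00387 = $1,966.8114
Total = $10,245.7152 + $2,693.566 + $6,789.8192 + $1,966.8114 = $21,695.9118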